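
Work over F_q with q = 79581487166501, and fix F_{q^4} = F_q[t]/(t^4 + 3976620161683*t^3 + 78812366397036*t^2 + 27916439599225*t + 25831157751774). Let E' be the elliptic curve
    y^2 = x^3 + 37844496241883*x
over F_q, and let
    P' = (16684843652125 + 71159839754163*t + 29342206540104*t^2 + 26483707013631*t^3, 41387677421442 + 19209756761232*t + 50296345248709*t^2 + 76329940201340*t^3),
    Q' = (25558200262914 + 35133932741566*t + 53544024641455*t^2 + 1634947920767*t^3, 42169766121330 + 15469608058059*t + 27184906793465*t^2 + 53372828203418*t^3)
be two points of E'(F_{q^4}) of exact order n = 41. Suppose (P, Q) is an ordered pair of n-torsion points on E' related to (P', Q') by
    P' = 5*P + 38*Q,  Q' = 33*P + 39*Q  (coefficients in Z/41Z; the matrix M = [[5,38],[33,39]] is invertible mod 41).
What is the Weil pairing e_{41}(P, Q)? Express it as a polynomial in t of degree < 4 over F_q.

8875702824741 + 31640531089991*t + 63441691262246*t^2 + 72100594156035*t^3

e_{41}(aP+bQ,cP+dQ) = e_{41}(P,Q)^(ad-bc); with (a,b,c,d)=(5,38,33,39) this gives the det-41 law.
Hence e(P,Q) = e(P',Q')^{6} where 6 = 7^{-1} mod 41.
n = 41 = (101001)_2 (6 bits, wt 3); accumulate f_{41,P'}(Q'+S)/f_{41,P'}(S) along the 5-step ladder.
Miller gives e_{41}(P',Q') = 8826832226694 + 67020873404777*t + 40811742784534*t^2 + 1298344217050*t^3 in F_{79581487166501^4}.
Raise to 6: e(P,Q) = 8875702824741 + 31640531089991*t + 63441691262246*t^2 + 72100594156035*t^3 in mu_{41}.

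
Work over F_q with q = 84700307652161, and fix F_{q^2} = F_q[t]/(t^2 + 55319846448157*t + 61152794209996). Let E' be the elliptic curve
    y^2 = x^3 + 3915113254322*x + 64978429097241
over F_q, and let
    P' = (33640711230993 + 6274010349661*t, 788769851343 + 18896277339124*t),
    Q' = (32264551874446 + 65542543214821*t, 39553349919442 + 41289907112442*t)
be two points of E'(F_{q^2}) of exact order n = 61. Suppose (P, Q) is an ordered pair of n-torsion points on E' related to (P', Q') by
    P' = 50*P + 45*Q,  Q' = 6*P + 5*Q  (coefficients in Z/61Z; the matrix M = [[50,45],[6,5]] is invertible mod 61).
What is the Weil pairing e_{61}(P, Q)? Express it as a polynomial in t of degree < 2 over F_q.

e_{61} is bilinear + alternating on E[61], so e_{61}(50*P + 45*Q, 6*P + 5*Q) = e_{61}(P,Q)^(50*5-45*6).
det(M) mod 61 = 41; its inverse in (Z/61)^* is 3 (check: 41*3 mod 61 = 1).
Double-and-add over 111101: 6-1 doublings, 5-1 additions; each step l_{T,T}/v_{2T} or l_{T,P'}/v at Q'+S for random S.
e_{61}(P',Q') = 47009722944143 + 16813780751572*t.
Hence e(P,Q) = 59698335633329 + 43563168171240*t in F_{84700307652161^2}^*.

59698335633329 + 43563168171240*t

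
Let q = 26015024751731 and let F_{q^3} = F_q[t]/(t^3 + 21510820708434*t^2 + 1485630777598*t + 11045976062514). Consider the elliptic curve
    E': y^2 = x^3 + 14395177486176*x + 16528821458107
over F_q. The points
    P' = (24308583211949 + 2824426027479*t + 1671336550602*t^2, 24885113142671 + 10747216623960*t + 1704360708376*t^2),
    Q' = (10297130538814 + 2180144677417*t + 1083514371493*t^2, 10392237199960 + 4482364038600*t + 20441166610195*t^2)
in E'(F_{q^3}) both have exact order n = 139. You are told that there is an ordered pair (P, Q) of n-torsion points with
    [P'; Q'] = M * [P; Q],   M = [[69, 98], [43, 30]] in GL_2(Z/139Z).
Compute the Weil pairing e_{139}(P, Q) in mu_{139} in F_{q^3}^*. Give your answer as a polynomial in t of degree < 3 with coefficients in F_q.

Since e_{139}(P,P)=e_{139}(Q,Q)=1 and e_{139}(Q,P)=e_{139}(P,Q)^{-1}, expanding e_{139}(69*P + 98*Q,43*P + 30*Q) leaves e(P,Q)^det(M).
Inverting 80 mod 139: 106. Thus e_{139}(P,Q) = e(P',Q')^{106}.
n = 139 = (10001011)_2 (8 bits, wt 4); accumulate f_{139,P'}(Q'+S)/f_{139,P'}(S) along the 7-step ladder.
f_P(D_Q)/f_Q(D_P) = 11177235093853 + 15026552165170*t + 21268095794428*t^2.
Thus e_{139}(P,Q) = 10428873789458 + 18851386952658*t + 19612995437329*t^2.

10428873789458 + 18851386952658*t + 19612995437329*t^2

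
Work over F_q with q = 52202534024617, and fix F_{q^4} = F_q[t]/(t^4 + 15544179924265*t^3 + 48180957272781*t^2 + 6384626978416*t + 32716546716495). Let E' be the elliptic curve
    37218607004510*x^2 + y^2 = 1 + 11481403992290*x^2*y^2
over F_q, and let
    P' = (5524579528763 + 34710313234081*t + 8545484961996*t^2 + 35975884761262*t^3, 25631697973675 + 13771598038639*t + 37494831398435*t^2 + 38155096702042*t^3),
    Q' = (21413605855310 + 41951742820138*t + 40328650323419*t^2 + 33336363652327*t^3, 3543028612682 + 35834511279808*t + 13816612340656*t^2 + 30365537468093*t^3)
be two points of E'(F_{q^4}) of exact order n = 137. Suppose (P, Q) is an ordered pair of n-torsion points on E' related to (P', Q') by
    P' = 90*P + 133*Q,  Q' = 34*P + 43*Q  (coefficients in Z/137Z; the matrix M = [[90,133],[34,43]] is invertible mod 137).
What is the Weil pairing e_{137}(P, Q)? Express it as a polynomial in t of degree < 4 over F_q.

e_{137} is bilinear + alternating on E[137], so e_{137}(90*P + 133*Q, 34*P + 43*Q) = e_{137}(P,Q)^(90*43-133*34).
90*43 - 133*34 = -652; reduced mod 137: det = 33, inverse 54.
Map (x,y)_Ed via u=(1+y)/(1-y), v=(1+y)/((1-y)x) to Montgomery A=956631802238,B=1405822915936; then to (a',b')=(9456984755967,22738642538715).
Build f_{137,P'} and f_{137,Q'} via the 8-bit ladder of 137=10001001_2; evaluate at shifted divisors; quotient in F_{52202534024617^4}.
So e_{137}(P',Q') = 51150626706727 + 4402559176906*t + 18928711112902*t^2 + 47328939928331*t^3.
(51150626706727 + 4402559176906*t + 18928711112902*t^2 + 47328939928331*t^3)^{54} mod (52202534024617,f) = 13862307036491 + 49914516763031*t + 48653678831537*t^2 + 47672409238971*t^3.

13862307036491 + 49914516763031*t + 48653678831537*t^2 + 47672409238971*t^3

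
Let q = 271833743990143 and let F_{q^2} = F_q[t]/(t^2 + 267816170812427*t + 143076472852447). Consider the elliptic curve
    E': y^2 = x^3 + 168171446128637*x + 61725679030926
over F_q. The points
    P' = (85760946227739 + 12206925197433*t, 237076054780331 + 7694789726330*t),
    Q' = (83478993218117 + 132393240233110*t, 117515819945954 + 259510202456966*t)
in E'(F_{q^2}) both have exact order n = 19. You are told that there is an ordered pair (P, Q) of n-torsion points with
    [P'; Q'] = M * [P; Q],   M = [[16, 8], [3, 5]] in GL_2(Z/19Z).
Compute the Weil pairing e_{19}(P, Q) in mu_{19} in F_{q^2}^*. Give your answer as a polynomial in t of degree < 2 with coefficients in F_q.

Alternating bilinearity on E[19] (values in mu_{19} in F_{271833743990143^2}) gives e(P',Q') = e(P,Q)^det(M).
Hence e(P,Q) = e(P',Q')^{18} where 18 = 18^{-1} mod 19.
Build f_{19,P'} and f_{19,Q'} via the 5-bit ladder of 19=10011_2; evaluate at shifted divisors; quotient in F_{271833743990143^2}.
Miller gives e_{19}(P',Q') = 105838945620963 + 186000169518536*t in F_{271833743990143^2}.
Hence e(P,Q) = 200960989293154 + 85833574471607*t in F_{271833743990143^2}^*.

200960989293154 + 85833574471607*t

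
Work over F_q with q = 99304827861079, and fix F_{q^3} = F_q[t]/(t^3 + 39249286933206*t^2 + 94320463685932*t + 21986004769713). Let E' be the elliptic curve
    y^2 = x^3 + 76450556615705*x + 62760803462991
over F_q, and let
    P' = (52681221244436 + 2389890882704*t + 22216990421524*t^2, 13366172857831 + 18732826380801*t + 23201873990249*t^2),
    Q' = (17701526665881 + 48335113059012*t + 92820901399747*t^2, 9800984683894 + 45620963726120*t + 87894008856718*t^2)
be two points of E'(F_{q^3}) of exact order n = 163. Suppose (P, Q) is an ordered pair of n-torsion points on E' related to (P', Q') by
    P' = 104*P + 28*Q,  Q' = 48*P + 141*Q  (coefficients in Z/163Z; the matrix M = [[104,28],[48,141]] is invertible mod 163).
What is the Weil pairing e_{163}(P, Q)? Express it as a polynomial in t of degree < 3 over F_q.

91369539275847 + 58704835155433*t + 66261627959945*t^2

Alternating bilinearity on E[163] (values in mu_{163} in F_{99304827861079^3}) gives e(P',Q') = e(P,Q)^det(M).
104*141 - 28*48 = 13320; reduced mod 163: det = 117, inverse 124.
Double-and-add over 10100011: 8-1 doublings, 4-1 additions; each step l_{T,T}/v_{2T} or l_{T,P'}/v at Q'+S for random S.
So e_{163}(P',Q') = 83943829436074 + 45815164704514*t + 75128239196467*t^2.
Hence e(P,Q) = 91369539275847 + 58704835155433*t + 66261627959945*t^2 in F_{99304827861079^3}^*.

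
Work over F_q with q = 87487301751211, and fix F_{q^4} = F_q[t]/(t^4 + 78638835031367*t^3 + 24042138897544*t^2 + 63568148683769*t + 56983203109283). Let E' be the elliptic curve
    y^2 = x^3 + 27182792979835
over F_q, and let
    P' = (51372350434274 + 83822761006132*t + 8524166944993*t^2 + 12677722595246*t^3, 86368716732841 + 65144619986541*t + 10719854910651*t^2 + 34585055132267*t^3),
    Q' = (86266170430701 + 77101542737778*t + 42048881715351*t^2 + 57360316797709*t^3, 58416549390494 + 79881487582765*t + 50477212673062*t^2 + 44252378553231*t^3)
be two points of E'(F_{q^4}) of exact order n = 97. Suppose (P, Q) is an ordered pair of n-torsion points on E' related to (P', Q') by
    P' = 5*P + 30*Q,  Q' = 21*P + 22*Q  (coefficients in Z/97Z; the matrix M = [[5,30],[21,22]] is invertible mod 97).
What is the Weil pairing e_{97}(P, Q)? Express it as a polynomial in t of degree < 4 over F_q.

35183836250738 + 72720753772549*t + 19028451061429*t^2 + 80049413049941*t^3

e_{97} is bilinear + alternating on E[97], so e_{97}(5*P + 30*Q, 21*P + 22*Q) = e_{97}(P,Q)^(5*22-30*21).
So e_{97}(P,Q) = e_{97}(P',Q')^{36}, since 62*36 = 1 mod 97.
7-bit Miller (1100001) on E'/F_{87487301751211} with a'=0, b'=27182792979835: accumulate tangent/chord ratios at Q'+S and P'+S'.
f_P(D_Q)/f_Q(D_P) = 43713790523485 + 36205135978134*t + 24132443672904*t^2 + 16104267521465*t^3.
(43713790523485 + 36205135978134*t + 24132443672904*t^2 + 16104267521465*t^3)^{36} mod (87487301751211,f) = 35183836250738 + 72720753772549*t + 19028451061429*t^2 + 80049413049941*t^3.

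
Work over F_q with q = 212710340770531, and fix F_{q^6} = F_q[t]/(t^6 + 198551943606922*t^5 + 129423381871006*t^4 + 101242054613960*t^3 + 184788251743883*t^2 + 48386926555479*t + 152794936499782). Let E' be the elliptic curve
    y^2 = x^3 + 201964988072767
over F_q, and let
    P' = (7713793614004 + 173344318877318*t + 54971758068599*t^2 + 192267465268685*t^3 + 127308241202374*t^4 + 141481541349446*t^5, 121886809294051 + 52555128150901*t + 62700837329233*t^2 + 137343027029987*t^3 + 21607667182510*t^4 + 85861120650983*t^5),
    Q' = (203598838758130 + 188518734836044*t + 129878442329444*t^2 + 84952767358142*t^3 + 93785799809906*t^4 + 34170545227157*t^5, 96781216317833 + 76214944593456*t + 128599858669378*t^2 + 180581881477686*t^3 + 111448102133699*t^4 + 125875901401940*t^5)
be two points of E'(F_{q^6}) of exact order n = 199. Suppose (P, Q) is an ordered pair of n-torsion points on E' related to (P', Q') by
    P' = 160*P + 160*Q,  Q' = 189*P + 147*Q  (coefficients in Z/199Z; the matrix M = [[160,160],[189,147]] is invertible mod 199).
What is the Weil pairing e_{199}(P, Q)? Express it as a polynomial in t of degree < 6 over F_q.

18618618058291 + 157721151239821*t + 37576700604126*t^2 + 38529426349972*t^3 + 193048649672693*t^4 + 115372715976127*t^5

Under M = [[160,160],[189,147]] in GL_2(Z/199), e_{199}(P',Q') = e_{199}(P,Q)^(160*147-160*189 mod 199).
det(M) mod 199 = 46; its inverse in (Z/199)^* is 13 (check: 46*13 mod 199 = 1).
Run Miller on y^2=x^3+201964988072767 over F_{212710340770531}: ladder 11000111 (8 bits); e = f_P(D_Q)/f_Q(D_P).
So e_{199}(P',Q') = 186497379241527 + 148130278632180*t + 62161029349279*t^2 + 67997278914466*t^3 + 128606402590648*t^4 + 112561802435609*t^5.
Hence e(P,Q) = 18618618058291 + 157721151239821*t + 37576700604126*t^2 + 38529426349972*t^3 + 193048649672693*t^4 + 115372715976127*t^5 in F_{212710340770531^6}^*.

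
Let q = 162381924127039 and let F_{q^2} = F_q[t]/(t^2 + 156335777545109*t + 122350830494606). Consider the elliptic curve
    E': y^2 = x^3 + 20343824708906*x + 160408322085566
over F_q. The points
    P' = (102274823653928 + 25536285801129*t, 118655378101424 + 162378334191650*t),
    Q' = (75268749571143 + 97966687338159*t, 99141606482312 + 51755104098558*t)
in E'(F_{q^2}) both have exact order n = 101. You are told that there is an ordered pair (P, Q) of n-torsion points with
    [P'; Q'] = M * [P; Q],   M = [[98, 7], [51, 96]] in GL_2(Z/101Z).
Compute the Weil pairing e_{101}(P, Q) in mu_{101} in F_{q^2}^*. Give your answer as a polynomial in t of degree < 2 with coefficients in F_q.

89790755950331 + 154717787656447*t

Alternating bilinearity on E[101] (values in mu_{101} in F_{162381924127039^2}) gives e(P',Q') = e(P,Q)^det(M).
det(M) mod 101 = 62; its inverse in (Z/101)^* is 44 (check: 62*44 mod 101 = 1).
7-bit Miller (1100101) on E'/F_{162381924127039} with a'=20343824708906, b'=160408322085566: accumulate tangent/chord ratios at Q'+S and P'+S'.
So e_{101}(P',Q') = 73098894681007 + 54574444839990*t.
(73098894681007 + 54574444839990*t)^{44} mod (162381924127039,f) = 89790755950331 + 154717787656447*t.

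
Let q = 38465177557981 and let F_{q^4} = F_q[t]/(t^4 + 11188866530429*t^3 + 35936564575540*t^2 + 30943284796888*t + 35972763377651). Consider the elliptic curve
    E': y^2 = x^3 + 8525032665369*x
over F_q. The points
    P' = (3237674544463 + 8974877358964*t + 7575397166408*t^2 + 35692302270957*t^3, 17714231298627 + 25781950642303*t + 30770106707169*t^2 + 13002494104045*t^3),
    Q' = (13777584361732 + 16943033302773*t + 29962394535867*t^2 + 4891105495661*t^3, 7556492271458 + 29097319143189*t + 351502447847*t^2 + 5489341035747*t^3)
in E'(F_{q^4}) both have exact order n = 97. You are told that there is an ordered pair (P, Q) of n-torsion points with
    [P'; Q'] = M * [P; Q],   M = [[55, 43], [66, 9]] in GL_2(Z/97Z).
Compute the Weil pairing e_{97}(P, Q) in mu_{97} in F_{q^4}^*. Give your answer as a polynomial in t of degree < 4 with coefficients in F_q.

e_{97}(aP+bQ,cP+dQ) = e_{97}(P,Q)^(ad-bc); with (a,b,c,d)=(55,43,66,9) this gives the det-97 law.
det M = 55*9 - 43*66 = -2343 = 82 (mod 97); 82^{-1} = 84 (mod 97).
Build f_{97,P'} and f_{97,Q'} via the 7-bit ladder of 97=1100001_2; evaluate at shifted divisors; quotient in F_{38465177557981^4}.
Miller gives e_{97}(P',Q') = 18588223116884 + 19564971090147*t + 23559825744051*t^2 + 28704507323656*t^3 in F_{38465177557981^4}.
Thus e_{97}(P,Q) = 26883388466605 + 15405282321521*t + 10667704626633*t^2 + 28818208911174*t^3.

26883388466605 + 15405282321521*t + 10667704626633*t^2 + 28818208911174*t^3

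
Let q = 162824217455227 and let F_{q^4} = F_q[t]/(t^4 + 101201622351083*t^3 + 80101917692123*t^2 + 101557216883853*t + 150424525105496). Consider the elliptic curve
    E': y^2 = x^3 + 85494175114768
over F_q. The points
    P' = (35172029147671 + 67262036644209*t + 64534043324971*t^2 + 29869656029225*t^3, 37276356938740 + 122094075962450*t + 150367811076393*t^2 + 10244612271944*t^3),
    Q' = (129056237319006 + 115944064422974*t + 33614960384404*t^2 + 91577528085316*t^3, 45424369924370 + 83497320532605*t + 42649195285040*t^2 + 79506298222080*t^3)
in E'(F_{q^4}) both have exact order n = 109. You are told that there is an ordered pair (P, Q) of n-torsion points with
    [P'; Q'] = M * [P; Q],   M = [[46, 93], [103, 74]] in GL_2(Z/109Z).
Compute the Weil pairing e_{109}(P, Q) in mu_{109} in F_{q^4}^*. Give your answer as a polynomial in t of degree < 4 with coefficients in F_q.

131861956537853 + 148445290713627*t + 60790223562339*t^2 + 52838881487048*t^3

e_{109} is bilinear + alternating on E[109], so e_{109}(46*P + 93*Q, 103*P + 74*Q) = e_{109}(P,Q)^(46*74-93*103).
det M = 46*74 - 93*103 = -6175 = 38 (mod 109); 38^{-1} = 66 (mod 109).
Miller loop for e_{109} over F_{162824217455227^4}: bits of 109 = 1101101; 6 double steps + 4 add steps, l/v at each.
f_P(D_Q)/f_Q(D_P) = 26801480484737 + 33765636360753*t + 161718435461008*t^2 + 97545832298610*t^3.
Raise to 66: e(P,Q) = 131861956537853 + 148445290713627*t + 60790223562339*t^2 + 52838881487048*t^3 in mu_{109}.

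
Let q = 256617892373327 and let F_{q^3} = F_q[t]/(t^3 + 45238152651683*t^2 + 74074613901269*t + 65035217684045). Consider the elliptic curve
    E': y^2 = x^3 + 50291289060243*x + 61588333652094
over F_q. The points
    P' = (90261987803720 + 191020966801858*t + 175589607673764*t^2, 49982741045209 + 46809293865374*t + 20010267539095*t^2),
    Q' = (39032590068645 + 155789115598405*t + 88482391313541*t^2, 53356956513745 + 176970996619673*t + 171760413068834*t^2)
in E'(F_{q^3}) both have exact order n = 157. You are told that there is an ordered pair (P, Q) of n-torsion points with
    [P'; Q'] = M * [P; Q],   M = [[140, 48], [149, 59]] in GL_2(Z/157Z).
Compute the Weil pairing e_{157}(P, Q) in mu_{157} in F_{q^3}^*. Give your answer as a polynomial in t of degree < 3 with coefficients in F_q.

Under M = [[140,48],[149,59]] in GL_2(Z/157), e_{157}(P',Q') = e_{157}(P,Q)^(140*59-48*149 mod 157).
det(M) mod 157 = 9; its inverse in (Z/157)^* is 35 (check: 9*35 mod 157 = 1).
Build f_{157,P'} and f_{157,Q'} via the 8-bit ladder of 157=10011101_2; evaluate at shifted divisors; quotient in F_{256617892373327^3}.
Miller gives e_{157}(P',Q') = 209835278911966 + 61482344912091*t + 233616436248333*t^2 in F_{256617892373327^3}.
Thus e_{157}(P,Q) = 8055949785350 + 58564900851306*t + 199780738227005*t^2.

8055949785350 + 58564900851306*t + 199780738227005*t^2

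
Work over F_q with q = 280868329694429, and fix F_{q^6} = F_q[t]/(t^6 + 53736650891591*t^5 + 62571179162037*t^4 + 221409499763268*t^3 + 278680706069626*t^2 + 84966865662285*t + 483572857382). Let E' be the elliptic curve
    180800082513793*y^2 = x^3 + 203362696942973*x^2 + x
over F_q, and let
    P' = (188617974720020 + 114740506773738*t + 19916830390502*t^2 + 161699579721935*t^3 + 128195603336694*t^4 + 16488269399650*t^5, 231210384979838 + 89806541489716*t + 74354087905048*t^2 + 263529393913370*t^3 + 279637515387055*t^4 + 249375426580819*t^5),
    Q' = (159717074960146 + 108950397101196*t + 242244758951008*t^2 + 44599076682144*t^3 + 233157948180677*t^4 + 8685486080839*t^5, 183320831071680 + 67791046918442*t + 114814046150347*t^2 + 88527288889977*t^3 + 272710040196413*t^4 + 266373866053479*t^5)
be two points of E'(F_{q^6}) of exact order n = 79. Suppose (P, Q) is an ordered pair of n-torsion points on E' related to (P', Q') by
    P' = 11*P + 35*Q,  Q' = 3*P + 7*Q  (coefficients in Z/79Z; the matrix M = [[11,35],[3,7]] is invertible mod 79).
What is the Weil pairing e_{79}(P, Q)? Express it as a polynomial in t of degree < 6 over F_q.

e_{79} is bilinear + alternating on E[79], so e_{79}(11*P + 35*Q, 3*P + 7*Q) = e_{79}(P,Q)^(11*7-35*3).
11*7 - 35*3 = -28; reduced mod 79: det = 51, inverse 31.
Undo Montgomery via alpha=175634291851022, beta=126569055346973: (a',b')=(148592419987235,67487965212130) over F_{280868329694429}.
7-bit Miller (1001111) on E'/F_{280868329694429} with a'=148592419987235, b'=67487965212130: accumulate tangent/chord ratios at Q'+S and P'+S'.
Miller gives e_{79}(P',Q') = 1439453656125 + 116023538955950*t + 43968243566917*t^2 + 73266270266009*t^3 + 27176200348784*t^4 + 273323831473684*t^5 in F_{280868329694429^6}.
Raise to 31: e(P,Q) = 54105189776646 + 159725995700235*t + 204407224559128*t^2 + 27793662953029*t^3 + 253599798479080*t^4 + 73459871721372*t^5 in mu_{79}.

54105189776646 + 159725995700235*t + 204407224559128*t^2 + 27793662953029*t^3 + 253599798479080*t^4 + 73459871721372*t^5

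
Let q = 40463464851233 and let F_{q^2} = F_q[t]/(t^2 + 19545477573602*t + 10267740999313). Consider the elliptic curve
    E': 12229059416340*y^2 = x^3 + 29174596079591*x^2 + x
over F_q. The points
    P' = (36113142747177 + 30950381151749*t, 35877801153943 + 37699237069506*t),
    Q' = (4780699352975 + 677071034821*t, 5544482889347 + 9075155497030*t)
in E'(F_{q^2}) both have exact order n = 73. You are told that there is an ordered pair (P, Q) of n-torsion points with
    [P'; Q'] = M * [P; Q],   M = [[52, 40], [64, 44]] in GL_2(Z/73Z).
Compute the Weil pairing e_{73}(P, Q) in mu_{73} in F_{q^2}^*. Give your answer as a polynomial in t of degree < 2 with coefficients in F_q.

15366205671257 + 26419964150706*t

Alternating bilinearity on E[73] (values in mu_{73} in F_{40463464851233^2}) gives e(P',Q') = e(P,Q)^det(M).
So e_{73}(P,Q) = e_{73}(P',Q')^{11}, since 20*11 = 1 mod 73.
Undo Montgomery via alpha=3628188325346, beta=13074919856408: (a',b')=(24088720511872,18490032212258) over F_{40463464851233}.
Double-and-add over 1001001: 7-1 doublings, 3-1 additions; each step l_{T,T}/v_{2T} or l_{T,P'}/v at Q'+S for random S.
f_P(D_Q)/f_Q(D_P) = 38153671204021 + 40065793377513*t.
(38153671204021 + 40065793377513*t)^{11} mod (40463464851233,f) = 15366205671257 + 26419964150706*t.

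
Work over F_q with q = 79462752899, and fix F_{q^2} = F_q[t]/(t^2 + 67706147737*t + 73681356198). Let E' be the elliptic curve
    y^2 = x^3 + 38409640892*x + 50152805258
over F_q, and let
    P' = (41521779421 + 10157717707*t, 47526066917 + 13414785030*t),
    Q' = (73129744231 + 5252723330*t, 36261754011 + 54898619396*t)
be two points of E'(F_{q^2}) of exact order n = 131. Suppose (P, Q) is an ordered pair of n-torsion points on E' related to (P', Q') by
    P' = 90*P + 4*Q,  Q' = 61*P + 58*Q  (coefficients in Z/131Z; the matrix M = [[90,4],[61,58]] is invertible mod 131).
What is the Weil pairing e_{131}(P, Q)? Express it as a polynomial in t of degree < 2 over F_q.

57605029886 + 39061101389*t

Since e_{131}(P,P)=e_{131}(Q,Q)=1 and e_{131}(Q,P)=e_{131}(P,Q)^{-1}, expanding e_{131}(90*P + 4*Q,61*P + 58*Q) leaves e(P,Q)^det(M).
So e_{131}(P,Q) = e_{131}(P',Q')^{65}, since 129*65 = 1 mod 131.
n = 131 = (10000011)_2 (8 bits, wt 3); accumulate f_{131,P'}(Q'+S)/f_{131,P'}(S) along the 7-step ladder.
Result: e(P',Q') = 17665041258 + 16426498282*t.
(17665041258 + 16426498282*t)^{65} mod (79462752899,f) = 57605029886 + 39061101389*t.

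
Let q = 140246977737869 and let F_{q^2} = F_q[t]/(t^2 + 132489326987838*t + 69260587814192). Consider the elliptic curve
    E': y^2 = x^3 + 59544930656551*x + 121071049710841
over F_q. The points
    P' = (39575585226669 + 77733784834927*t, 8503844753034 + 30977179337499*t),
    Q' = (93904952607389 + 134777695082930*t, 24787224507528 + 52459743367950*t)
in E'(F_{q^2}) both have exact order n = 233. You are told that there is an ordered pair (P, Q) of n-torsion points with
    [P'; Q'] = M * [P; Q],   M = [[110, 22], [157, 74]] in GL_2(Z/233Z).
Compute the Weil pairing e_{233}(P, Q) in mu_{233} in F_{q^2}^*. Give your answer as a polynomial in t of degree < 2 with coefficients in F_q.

134799743607754 + 6303304952191*t

Since e_{233}(P,P)=e_{233}(Q,Q)=1 and e_{233}(Q,P)=e_{233}(P,Q)^{-1}, expanding e_{233}(110*P + 22*Q,157*P + 74*Q) leaves e(P,Q)^det(M).
Hence e(P,Q) = e(P',Q')^{9} where 9 = 26^{-1} mod 233.
Build f_{233,P'} and f_{233,Q'} via the 8-bit ladder of 233=11101001_2; evaluate at shifted divisors; quotient in F_{140246977737869^2}.
e_{233}(P',Q') = 24295834457871 + 100073042398462*t.
(24295834457871 + 100073042398462*t)^{9} mod (140246977737869,f) = 134799743607754 + 6303304952191*t.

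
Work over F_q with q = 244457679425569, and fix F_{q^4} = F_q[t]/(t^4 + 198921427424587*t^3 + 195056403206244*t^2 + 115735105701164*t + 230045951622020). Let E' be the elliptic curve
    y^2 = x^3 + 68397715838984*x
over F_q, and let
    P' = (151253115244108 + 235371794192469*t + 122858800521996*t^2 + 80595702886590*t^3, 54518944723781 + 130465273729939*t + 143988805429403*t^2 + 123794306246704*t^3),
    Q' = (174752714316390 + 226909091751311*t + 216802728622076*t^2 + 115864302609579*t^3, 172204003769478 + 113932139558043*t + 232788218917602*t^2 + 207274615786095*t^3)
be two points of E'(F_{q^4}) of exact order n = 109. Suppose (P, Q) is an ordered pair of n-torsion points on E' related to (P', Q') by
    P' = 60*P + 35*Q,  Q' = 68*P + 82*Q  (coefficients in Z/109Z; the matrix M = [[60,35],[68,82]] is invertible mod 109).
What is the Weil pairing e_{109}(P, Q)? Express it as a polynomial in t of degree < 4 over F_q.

235587435745045 + 136549671526535*t + 2568082494620*t^2 + 108037498911710*t^3

Under M = [[60,35],[68,82]] in GL_2(Z/109), e_{109}(P',Q') = e_{109}(P,Q)^(60*82-35*68 mod 109).
60*82 - 35*68 = 2540; reduced mod 109: det = 33, inverse 76.
n = 109 = (1101101)_2 (7 bits, wt 5); accumulate f_{109,P'}(Q'+S)/f_{109,P'}(S) along the 6-step ladder.
So e_{109}(P',Q') = 225379862965593 + 11402696411578*t + 210850837709311*t^2 + 184824161274683*t^3.
Finally e_{109}(P,Q) = 235587435745045 + 136549671526535*t + 2568082494620*t^2 + 108037498911710*t^3.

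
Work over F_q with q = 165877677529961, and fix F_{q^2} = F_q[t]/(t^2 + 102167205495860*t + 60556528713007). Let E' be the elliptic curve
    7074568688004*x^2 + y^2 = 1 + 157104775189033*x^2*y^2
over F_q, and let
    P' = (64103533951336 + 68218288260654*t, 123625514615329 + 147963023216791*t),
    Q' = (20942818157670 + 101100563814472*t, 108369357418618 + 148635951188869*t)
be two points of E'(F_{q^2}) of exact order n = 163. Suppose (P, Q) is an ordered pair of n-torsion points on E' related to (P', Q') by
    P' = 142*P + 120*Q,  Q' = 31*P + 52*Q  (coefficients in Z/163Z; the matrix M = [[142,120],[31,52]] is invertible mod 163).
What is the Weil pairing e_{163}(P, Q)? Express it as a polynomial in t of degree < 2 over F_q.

53194413205623 + 112162930039228*t

Alternating bilinearity on E[163] (values in mu_{163} in F_{165877677529961^2}) gives e(P',Q') = e(P,Q)^det(M).
Hence e(P,Q) = e(P',Q')^{23} where 23 = 78^{-1} mod 163.
Edwards a_E,d_E -> Montgomery A=22057960419763,B=2317316639349 -> Weierstrass 58621301051197,26514475757988 via alpha=55009503567833,beta=3961867757233.
Miller loop for e_{163} over F_{165877677529961^2}: bits of 163 = 10100011; 7 double steps + 3 add steps, l/v at each.
Result: e(P',Q') = 80915476327694 + 70263955525923*t.
e_{163}(P,Q) = (80915476327694 + 70263955525923*t)^{23} = 53194413205623 + 112162930039228*t.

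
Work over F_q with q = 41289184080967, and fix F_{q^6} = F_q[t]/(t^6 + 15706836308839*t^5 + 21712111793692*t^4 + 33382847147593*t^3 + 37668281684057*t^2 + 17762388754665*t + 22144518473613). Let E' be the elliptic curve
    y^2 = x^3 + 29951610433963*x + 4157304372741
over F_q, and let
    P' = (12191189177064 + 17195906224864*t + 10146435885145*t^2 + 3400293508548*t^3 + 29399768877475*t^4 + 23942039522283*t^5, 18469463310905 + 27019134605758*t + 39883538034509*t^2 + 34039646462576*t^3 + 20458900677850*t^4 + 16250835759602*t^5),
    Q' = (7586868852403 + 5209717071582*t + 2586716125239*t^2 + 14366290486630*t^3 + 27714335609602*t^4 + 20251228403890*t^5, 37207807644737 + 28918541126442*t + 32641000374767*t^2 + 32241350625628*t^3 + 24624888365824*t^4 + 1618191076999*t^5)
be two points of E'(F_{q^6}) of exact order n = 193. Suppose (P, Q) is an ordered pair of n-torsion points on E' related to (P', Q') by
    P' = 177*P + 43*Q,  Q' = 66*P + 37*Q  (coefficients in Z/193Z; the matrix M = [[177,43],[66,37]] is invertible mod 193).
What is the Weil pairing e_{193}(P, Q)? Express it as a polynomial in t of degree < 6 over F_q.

Since e_{193}(P,P)=e_{193}(Q,Q)=1 and e_{193}(Q,P)=e_{193}(P,Q)^{-1}, expanding e_{193}(177*P + 43*Q,66*P + 37*Q) leaves e(P,Q)^det(M).
det(M) mod 193 = 44; its inverse in (Z/193)^* is 136 (check: 44*136 mod 193 = 1).
Miller loop for e_{193} over F_{41289184080967^6}: bits of 193 = 11000001; 7 double steps + 2 add steps, l/v at each.
e_{193}(P',Q') = 29326671149694 + 37937412872322*t + 2490579350819*t^2 + 31886152114380*t^3 + 12231032207040*t^4 + 23157956832631*t^5.
Thus e_{193}(P,Q) = 998438900416 + 20717825318165*t + 13534998041661*t^2 + 31630620635232*t^3 + 28524125118863*t^4 + 32281561378473*t^5.

998438900416 + 20717825318165*t + 13534998041661*t^2 + 31630620635232*t^3 + 28524125118863*t^4 + 32281561378473*t^5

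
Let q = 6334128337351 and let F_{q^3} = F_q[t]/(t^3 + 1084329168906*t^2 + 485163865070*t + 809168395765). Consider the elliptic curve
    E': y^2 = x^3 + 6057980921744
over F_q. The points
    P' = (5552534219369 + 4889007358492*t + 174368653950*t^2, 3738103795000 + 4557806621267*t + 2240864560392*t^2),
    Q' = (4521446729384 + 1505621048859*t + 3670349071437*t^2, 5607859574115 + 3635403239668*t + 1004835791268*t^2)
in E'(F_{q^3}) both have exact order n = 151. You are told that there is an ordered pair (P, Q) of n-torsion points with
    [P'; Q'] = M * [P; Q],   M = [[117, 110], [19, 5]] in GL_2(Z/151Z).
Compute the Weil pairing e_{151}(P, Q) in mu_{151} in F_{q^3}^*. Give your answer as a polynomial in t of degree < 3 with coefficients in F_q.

The 151-Weil pairing on E[151] over F_{6334128337351} is alternating-bilinear: e_{151}(P',Q') = e_{151}(P,Q)^det(M).
det M = 117*5 - 110*19 = -1505 = 5 (mod 151); 5^{-1} = 121 (mod 151).
Miller loop for e_{151} over F_{6334128337351^3}: bits of 151 = 10010111; 7 double steps + 4 add steps, l/v at each.
So e_{151}(P',Q') = 1051640452513 + 4699567117389*t + 3469570639283*t^2.
(1051640452513 + 4699567117389*t + 3469570639283*t^2)^{121} mod (6334128337351,f) = 5038875580231 + 111022793108*t + 575907096404*t^2.

5038875580231 + 111022793108*t + 575907096404*t^2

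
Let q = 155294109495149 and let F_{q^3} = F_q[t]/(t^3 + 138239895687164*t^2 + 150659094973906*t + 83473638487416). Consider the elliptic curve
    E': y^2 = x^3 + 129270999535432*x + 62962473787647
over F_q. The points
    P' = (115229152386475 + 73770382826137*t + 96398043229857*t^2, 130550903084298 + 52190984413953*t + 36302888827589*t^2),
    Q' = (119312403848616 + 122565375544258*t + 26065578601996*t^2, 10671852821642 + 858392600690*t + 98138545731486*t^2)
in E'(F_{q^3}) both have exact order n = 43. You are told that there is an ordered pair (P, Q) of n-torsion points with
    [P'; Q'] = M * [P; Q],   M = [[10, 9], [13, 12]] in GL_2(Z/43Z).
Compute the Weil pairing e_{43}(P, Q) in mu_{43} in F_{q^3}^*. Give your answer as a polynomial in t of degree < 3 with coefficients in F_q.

111248552169588 + 73348896714939*t + 74533999035102*t^2

Alternating bilinearity on E[43] (values in mu_{43} in F_{155294109495149^3}) gives e(P',Q') = e(P,Q)^det(M).
So e_{43}(P,Q) = e_{43}(P',Q')^{29}, since 3*29 = 1 mod 43.
Double-and-add over 101011: 6-1 doublings, 4-1 additions; each step l_{T,T}/v_{2T} or l_{T,P'}/v at Q'+S for random S.
f_P(D_Q)/f_Q(D_P) = 106410858283206 + 75348165119347*t + 153020541552351*t^2.
e_{43}(P,Q) = (106410858283206 + 75348165119347*t + 153020541552351*t^2)^{29} = 111248552169588 + 73348896714939*t + 74533999035102*t^2.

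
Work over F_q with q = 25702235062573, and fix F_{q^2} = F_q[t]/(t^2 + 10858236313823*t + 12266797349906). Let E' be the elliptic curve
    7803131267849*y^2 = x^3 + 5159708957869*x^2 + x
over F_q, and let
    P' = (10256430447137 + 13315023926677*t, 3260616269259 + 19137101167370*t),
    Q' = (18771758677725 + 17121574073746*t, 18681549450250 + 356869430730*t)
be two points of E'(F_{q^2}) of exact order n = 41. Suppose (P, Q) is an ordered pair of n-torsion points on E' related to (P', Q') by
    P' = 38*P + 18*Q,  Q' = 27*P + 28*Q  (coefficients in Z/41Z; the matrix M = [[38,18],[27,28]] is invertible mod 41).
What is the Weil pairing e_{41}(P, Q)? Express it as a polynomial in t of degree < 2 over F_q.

11604869814850 + 17493835905403*t

Under M = [[38,18],[27,28]] in GL_2(Z/41), e_{41}(P',Q') = e_{41}(P,Q)^(38*28-18*27 mod 41).
38*28 - 18*27 = 578; reduced mod 41: det = 4, inverse 31.
(x,y)|->(10387616977296x+1016850917640,10387616977296y) sends E' to y^2=x^3+6448624115944*x+18323520315567.
Run Miller on y^2=x^3+6448624115944*x+18323520315567 over F_{25702235062573}: ladder 101001 (6 bits); e = f_P(D_Q)/f_Q(D_P).
Result: e(P',Q') = 15374784153423 + 8837325620217*t.
Hence e(P,Q) = 11604869814850 + 17493835905403*t in F_{25702235062573^2}^*.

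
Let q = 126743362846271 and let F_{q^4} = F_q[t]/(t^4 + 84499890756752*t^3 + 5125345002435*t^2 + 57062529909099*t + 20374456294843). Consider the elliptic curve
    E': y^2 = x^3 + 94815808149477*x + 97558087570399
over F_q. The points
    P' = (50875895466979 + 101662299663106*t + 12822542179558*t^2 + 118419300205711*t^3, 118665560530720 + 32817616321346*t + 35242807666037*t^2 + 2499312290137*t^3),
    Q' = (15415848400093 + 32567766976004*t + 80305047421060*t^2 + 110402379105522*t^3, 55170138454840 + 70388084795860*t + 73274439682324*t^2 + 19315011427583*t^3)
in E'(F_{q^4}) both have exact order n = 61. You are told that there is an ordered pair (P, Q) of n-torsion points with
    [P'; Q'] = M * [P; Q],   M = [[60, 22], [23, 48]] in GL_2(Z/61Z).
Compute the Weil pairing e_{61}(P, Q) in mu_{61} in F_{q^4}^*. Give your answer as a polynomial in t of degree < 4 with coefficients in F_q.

Under M = [[60,22],[23,48]] in GL_2(Z/61), e_{61}(P',Q') = e_{61}(P,Q)^(60*48-22*23 mod 61).
So e_{61}(P,Q) = e_{61}(P',Q')^{12}, since 56*12 = 1 mod 61.
Run Miller on y^2=x^3+94815808149477*x+97558087570399 over F_{126743362846271}: ladder 111101 (6 bits); e = f_P(D_Q)/f_Q(D_P).
Result: e(P',Q') = 8187888226580 + 24324825912290*t + 109056435837055*t^2 + 107349591728771*t^3.
Hence e(P,Q) = 12633321526266 + 35190974230503*t + 47507302081627*t^2 + 81254537892829*t^3 in F_{126743362846271^4}^*.

12633321526266 + 35190974230503*t + 47507302081627*t^2 + 81254537892829*t^3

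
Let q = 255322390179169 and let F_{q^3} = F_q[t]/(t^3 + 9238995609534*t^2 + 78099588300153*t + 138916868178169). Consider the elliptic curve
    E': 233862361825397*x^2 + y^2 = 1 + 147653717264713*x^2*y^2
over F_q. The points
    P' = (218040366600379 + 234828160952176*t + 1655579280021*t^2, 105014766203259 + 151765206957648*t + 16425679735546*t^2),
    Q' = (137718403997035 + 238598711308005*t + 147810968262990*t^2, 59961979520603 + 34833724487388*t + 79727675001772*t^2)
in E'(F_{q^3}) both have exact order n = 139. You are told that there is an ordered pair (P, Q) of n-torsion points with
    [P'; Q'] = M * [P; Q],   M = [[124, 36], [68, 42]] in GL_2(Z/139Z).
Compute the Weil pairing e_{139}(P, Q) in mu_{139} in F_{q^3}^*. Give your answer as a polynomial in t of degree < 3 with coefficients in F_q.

148504208967202 + 117330496736546*t + 71936754605750*t^2

Alternating bilinearity on E[139] (values in mu_{139} in F_{255322390179169^3}) gives e(P',Q') = e(P,Q)^det(M).
Inverting 119 mod 139: 132. Thus e_{139}(P,Q) = e(P',Q')^{132}.
Edwards a_E,d_E -> Montgomery A=210700908069961,B=104979822901942 -> Weierstrass 124843167990376,4903612158214 via alpha=63586013181685,beta=21552161140171.
Double-and-add over 10001011: 8-1 doublings, 4-1 additions; each step l_{T,T}/v_{2T} or l_{T,P'}/v at Q'+S for random S.
f_P(D_Q)/f_Q(D_P) = 1443028582206 + 225415241752001*t + 73431902769419*t^2.
Hence e(P,Q) = 148504208967202 + 117330496736546*t + 71936754605750*t^2 in F_{255322390179169^3}^*.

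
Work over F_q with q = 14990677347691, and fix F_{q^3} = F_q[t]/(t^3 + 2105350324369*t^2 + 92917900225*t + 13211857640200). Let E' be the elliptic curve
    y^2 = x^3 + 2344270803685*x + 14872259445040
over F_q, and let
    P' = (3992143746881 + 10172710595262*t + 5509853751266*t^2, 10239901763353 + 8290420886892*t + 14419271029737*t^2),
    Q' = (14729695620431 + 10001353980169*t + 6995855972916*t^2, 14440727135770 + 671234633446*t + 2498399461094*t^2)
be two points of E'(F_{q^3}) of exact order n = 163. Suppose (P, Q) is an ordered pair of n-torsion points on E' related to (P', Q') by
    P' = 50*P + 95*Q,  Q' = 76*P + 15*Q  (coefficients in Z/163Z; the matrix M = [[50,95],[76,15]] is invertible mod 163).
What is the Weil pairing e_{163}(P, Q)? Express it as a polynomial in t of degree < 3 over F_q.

542600679117 + 509930180830*t + 7032394784291*t^2

e_{163} is bilinear + alternating on E[163], so e_{163}(50*P + 95*Q, 76*P + 15*Q) = e_{163}(P,Q)^(50*15-95*76).
det(M) mod 163 = 50; its inverse in (Z/163)^* is 75 (check: 50*75 mod 163 = 1).
Build f_{163,P'} and f_{163,Q'} via the 8-bit ladder of 163=10100011_2; evaluate at shifted divisors; quotient in F_{14990677347691^3}.
f_P(D_Q)/f_Q(D_P) = 7498161451170 + 2725361581679*t + 1064504009789*t^2.
(7498161451170 + 2725361581679*t + 1064504009789*t^2)^{75} mod (14990677347691,f) = 542600679117 + 509930180830*t + 7032394784291*t^2.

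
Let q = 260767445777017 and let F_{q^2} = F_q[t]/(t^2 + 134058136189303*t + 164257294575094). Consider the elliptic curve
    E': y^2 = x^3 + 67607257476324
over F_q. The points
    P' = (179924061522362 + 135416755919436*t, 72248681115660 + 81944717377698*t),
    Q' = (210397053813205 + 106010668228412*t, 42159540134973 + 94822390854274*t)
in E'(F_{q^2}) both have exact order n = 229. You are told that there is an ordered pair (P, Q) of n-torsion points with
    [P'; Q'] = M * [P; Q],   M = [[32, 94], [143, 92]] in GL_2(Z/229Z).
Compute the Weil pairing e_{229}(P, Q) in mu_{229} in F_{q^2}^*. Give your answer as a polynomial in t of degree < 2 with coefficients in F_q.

1872696534635 + 203773401303776*t

Alternating bilinearity on E[229] (values in mu_{229} in F_{260767445777017^2}) gives e(P',Q') = e(P,Q)^det(M).
32*92 - 94*143 = -10498; reduced mod 229: det = 36, inverse 70.
8-bit Miller (11100101) on E'/F_{260767445777017} with a'=0, b'=67607257476324: accumulate tangent/chord ratios at Q'+S and P'+S'.
Result: e(P',Q') = 152156847058041 + 77971165144112*t.
Raise to 70: e(P,Q) = 1872696534635 + 203773401303776*t in mu_{229}.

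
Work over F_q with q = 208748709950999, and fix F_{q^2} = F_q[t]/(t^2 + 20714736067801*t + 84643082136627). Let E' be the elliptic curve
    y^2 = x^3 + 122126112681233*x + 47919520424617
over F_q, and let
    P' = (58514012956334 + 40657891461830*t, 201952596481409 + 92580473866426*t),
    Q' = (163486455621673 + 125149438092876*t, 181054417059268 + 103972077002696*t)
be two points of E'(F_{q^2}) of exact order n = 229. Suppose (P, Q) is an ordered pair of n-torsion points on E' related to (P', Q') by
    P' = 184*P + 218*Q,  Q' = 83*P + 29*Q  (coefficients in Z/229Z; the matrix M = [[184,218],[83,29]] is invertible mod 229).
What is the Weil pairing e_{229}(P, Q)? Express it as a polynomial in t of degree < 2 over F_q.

28759492292832 + 151325299036451*t

Since e_{229}(P,P)=e_{229}(Q,Q)=1 and e_{229}(Q,P)=e_{229}(P,Q)^{-1}, expanding e_{229}(184*P + 218*Q,83*P + 29*Q) leaves e(P,Q)^det(M).
Inverting 66 mod 229: 59. Thus e_{229}(P,Q) = e(P',Q')^{59}.
Double-and-add over 11100101: 8-1 doublings, 5-1 additions; each step l_{T,T}/v_{2T} or l_{T,P'}/v at Q'+S for random S.
e_{229}(P',Q') = 138300385592461 + 181887507610635*t.
Thus e_{229}(P,Q) = 28759492292832 + 151325299036451*t.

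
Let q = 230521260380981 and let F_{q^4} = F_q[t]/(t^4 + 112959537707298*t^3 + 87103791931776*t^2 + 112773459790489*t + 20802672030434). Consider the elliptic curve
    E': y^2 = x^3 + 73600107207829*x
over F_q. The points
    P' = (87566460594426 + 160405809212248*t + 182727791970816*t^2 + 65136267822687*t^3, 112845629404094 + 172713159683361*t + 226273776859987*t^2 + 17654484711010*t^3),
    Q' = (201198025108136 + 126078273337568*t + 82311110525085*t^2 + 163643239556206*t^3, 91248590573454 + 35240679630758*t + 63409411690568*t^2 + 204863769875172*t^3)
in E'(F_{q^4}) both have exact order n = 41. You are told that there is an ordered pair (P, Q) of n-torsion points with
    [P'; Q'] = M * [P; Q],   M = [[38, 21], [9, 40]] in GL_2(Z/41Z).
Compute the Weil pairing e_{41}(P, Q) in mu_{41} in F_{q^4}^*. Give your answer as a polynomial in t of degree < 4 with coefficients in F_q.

171313361659909 + 141182901091887*t + 190034335773250*t^2 + 171199597657333*t^3

Under M = [[38,21],[9,40]] in GL_2(Z/41), e_{41}(P',Q') = e_{41}(P,Q)^(38*40-21*9 mod 41).
det M = 38*40 - 21*9 = 1331 = 19 (mod 41); 19^{-1} = 13 (mod 41).
Run Miller on y^2=x^3+73600107207829*x over F_{230521260380981}: ladder 101001 (6 bits); e = f_P(D_Q)/f_Q(D_P).
f_P(D_Q)/f_Q(D_P) = 21867511188273 + 24495713169496*t + 84050009385752*t^2 + 49707838187412*t^3.
Finally e_{41}(P,Q) = 171313361659909 + 141182901091887*t + 190034335773250*t^2 + 171199597657333*t^3.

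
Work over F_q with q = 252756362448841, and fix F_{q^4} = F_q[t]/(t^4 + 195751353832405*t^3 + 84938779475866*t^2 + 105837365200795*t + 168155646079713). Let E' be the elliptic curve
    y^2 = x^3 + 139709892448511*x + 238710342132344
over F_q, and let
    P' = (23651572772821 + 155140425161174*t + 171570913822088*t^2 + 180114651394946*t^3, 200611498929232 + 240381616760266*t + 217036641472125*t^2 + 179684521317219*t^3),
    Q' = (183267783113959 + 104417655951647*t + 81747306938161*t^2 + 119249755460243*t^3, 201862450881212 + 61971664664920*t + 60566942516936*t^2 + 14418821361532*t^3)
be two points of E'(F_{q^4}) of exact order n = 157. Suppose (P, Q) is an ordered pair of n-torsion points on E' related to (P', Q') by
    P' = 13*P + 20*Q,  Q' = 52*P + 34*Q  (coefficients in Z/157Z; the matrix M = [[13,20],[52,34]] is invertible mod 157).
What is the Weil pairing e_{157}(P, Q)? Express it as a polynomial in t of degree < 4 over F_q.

e_{157}(aP+bQ,cP+dQ) = e_{157}(P,Q)^(ad-bc); with (a,b,c,d)=(13,20,52,34) this gives the det-157 law.
Hence e(P,Q) = e(P',Q')^{89} where 89 = 30^{-1} mod 157.
Run Miller on y^2=x^3+139709892448511*x+238710342132344 over F_{252756362448841}: ladder 10011101 (8 bits); e = f_P(D_Q)/f_Q(D_P).
Miller gives e_{157}(P',Q') = 132637865521058 + 93491272135947*t + 74784767274812*t^2 + 190122493661600*t^3 in F_{252756362448841^4}.
(132637865521058 + 93491272135947*t + 74784767274812*t^2 + 190122493661600*t^3)^{89} mod (252756362448841,f) = 112756582479939 + 197510644567766*t + 132502168427998*t^2 + 148280723913727*t^3.

112756582479939 + 197510644567766*t + 132502168427998*t^2 + 148280723913727*t^3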